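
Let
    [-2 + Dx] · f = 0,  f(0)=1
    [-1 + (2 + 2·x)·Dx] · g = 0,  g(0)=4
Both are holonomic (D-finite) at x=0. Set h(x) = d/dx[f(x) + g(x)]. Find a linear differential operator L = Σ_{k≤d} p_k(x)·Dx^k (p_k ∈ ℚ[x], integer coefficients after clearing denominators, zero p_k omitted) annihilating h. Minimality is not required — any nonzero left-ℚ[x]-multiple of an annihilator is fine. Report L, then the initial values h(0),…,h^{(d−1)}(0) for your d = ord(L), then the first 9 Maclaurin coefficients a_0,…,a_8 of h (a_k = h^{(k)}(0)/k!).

f: a_k = 1, 2, 2, 4/3, 2/3, 4/15, 4/45, 8/315, 2/315, …
g: a_k = 4, 2, -1/2, 1/4, -5/32, 7/64, -21/256, 33/512, -429/8192, …
f+g: L₀ = lclm(L_f,L_g), ord ≤ 1+1.
h₀' ⇒ L via d/dx closure of L₀.
L = (-14 - 8·x) + (-13 - 32·x - 16·x^2)·Dx + (10 + 18·x + 8·x^2)·Dx^2  (order 2).
h: a_k = 4, 3, 19/4, 49/24, 361/192, 79/1920, 14491/23040, -118751/322560, 2092561/5160960, …
ICs: h(0) = 4, h′(0) = 3.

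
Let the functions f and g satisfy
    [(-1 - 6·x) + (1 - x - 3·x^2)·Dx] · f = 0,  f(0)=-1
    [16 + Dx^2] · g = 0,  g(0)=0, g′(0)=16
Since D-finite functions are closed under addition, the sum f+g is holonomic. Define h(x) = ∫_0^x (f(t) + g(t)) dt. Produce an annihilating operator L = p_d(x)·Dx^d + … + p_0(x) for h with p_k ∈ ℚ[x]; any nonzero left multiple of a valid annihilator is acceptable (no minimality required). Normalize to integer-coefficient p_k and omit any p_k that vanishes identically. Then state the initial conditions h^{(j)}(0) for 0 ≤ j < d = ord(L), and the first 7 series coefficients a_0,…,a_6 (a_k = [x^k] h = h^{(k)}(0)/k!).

f: a_k = -1, -1, -4, -7, -19, -40, -97, …
g: a_k = 0, 16, 0, -128/3, 0, 512/15, 0, …
Sum ⇒ L₀ = lclm(L_f,L_g) in ℚ(x)⟨Dx⟩.
h=∫₀ˣh₀: take L = L₀·Dx.
L = (464 + 2816·x + 416·x^2 + 2112·x^3 + 5760·x^4 + 6912·x^5)·Dx + (-192 + 304·x + 672·x^2 - 1312·x^3 - 1008·x^4 + 3456·x^5 + 3456·x^6)·Dx^2 + (29 + 176·x + 26·x^2 + 132·x^3 + 360·x^4 + 432·x^5)·Dx^3 + (-12 + 19·x + 42·x^2 - 82·x^3 - 63·x^4 + 216·x^5 + 216·x^6)·Dx^4  (order 4).
h: a_k = 0, -1, 15/2, -4/3, -149/12, -19/5, -44/45, …
ICs: h(0) = 0, h′(0) = -1, h′′(0) = 15, h′′′(0) = -8.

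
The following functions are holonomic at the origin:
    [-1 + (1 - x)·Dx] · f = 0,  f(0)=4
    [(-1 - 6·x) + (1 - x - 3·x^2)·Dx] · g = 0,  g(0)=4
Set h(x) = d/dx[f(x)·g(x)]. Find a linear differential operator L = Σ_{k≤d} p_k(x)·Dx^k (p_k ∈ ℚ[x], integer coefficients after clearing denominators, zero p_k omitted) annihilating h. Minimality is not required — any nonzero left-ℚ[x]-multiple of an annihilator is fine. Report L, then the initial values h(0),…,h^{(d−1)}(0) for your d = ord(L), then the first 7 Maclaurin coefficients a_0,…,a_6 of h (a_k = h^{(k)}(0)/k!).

f: a_k = 4, 4, 4, 4, 4, 4, 4, …
g: a_k = 4, 4, 16, 28, 76, 160, 388, …
L₀ := L_f ⊗_s L_g (sym. prod.), ord ≤ 1.
h₀' ⇒ L via d/dx closure of L₀.
L = (12 + 6·x - 12·x^2 - 96·x^3 + 108·x^4) + (-2 + 21·x^2 - 16·x^3 - 30·x^4 + 27·x^5)·Dx  (order 1).
h: a_k = 32, 192, 624, 2048, 5760, 16224, 43232, …
ICs: h(0) = 32.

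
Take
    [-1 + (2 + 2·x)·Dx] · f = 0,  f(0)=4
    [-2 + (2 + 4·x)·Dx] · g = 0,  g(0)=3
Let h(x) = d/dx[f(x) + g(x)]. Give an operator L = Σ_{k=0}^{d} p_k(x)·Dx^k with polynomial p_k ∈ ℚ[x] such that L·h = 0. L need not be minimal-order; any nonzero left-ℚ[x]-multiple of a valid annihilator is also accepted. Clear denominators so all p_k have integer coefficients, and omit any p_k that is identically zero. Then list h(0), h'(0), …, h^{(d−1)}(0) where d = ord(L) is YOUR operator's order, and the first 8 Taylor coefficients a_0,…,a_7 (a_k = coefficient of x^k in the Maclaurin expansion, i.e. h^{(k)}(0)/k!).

f: a_k = 4, 2, -1/2, 1/4, -5/32, 7/64, -21/256, 33/512, …
g: a_k = 3, 3, -3/2, 3/2, -15/8, 21/8, -63/16, 99/16, …
f+g: L₀ = lclm(L_f,L_g), ord ≤ 1+1.
Differentiate: ansatz ord ≤ ord L₀ ⇒ L.
L = -3 + (-9 - 12·x)·Dx + (-2 - 6·x - 4·x^2)·Dx^2  (order 2).
h: a_k = 5, -4, 21/4, -65/8, 875/64, -3087/128, 22407/512, -82797/1024, …
ICs: h(0) = 5, h′(0) = -4.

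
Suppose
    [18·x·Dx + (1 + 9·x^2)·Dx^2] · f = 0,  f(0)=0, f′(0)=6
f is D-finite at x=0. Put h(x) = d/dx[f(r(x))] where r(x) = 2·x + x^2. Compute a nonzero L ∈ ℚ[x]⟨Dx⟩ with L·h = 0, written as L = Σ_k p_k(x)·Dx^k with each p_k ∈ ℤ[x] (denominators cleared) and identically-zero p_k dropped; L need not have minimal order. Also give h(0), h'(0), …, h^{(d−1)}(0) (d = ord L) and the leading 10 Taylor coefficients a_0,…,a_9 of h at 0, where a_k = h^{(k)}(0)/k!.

f: a_k = 0, 6, 0, -18, 0, 486/5, 0, -4374/7, 0, 4374, …
Change of var in L_f (x↦r) gives L₀.
h₀' ⇒ L via d/dx closure of L₀.
L = (-1 + 72·x + 144·x^2 + 108·x^3 + 27·x^4) + (1 + x + 36·x^2 + 72·x^3 + 45·x^4 + 9·x^5)·Dx  (order 1).
h: a_k = 12, 12, -432, -864, 15012, 46548, -505440, -2208384, 16385004, 97278732, …
ICs: h(0) = 12.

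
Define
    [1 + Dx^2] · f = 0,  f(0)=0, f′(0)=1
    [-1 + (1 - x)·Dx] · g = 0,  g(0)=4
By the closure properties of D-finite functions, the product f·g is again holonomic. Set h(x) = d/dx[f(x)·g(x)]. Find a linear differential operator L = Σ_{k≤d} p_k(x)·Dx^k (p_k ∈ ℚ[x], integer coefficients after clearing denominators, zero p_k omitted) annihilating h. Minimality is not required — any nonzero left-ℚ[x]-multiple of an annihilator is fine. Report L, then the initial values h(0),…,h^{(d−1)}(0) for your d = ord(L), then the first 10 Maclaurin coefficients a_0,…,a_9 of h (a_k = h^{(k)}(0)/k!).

L = (-1 - 2·x + x^2) + (-2 + 2·x)·Dx + (1 - 2·x + x^2)·Dx^2  (order 2).
h: a_k = 4, 8, 10, 40/3, 101/6, 101/5, 4241/180, 8482/315, 305353/10080, 305353/9072, …
ICs: h(0) = 4, h′(0) = 8.

f: a_k = 0, 1, 0, -1/6, 0, 1/120, 0, -1/5040, 0, 1/362880, …
g: a_k = 4, 4, 4, 4, 4, 4, 4, 4, 4, 4, …
h₀=f·g: eliminate ⇒ L₀, order ≤ 2·1.
Derive L from L₀ (diff closure).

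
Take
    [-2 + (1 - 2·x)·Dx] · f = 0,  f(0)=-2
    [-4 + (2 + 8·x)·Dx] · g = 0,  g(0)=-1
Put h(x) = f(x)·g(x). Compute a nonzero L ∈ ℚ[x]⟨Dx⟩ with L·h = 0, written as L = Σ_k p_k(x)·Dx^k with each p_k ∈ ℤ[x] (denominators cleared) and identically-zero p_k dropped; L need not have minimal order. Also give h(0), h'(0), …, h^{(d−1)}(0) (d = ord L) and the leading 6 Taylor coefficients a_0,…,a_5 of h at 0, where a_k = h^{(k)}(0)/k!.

L = (4 + 4·x) + (-1 - 2·x + 8·x^2)·Dx  (order 1).
h: a_k = 2, 8, 12, 32, 44, 144, …
ICs: h(0) = 2.

f: a_k = -2, -4, -8, -16, -32, -64, …
g: a_k = -1, -2, 2, -4, 10, -28, …
f·g: L₀ = L_f ⊗_s L_g, ord ≤ 1·1.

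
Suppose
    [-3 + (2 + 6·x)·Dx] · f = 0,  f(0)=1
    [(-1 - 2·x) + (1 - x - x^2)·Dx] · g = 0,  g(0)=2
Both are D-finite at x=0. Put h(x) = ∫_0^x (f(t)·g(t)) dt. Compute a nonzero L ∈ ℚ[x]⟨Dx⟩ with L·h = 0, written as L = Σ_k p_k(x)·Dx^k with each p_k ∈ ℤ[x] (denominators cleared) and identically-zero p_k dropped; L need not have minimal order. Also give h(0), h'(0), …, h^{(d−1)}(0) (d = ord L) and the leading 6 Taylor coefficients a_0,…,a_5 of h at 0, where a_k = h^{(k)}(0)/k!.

L = (5 + 7·x + 9·x^2)·Dx + (-2 - 4·x + 8·x^2 + 6·x^3)·Dx^2  (order 2).
h: a_k = 0, 2, 5/2, 19/12, 105/32, 739/320, …
ICs: h(0) = 0, h′(0) = 2.

f: a_k = 1, 3/2, -9/8, 27/16, -405/128, 1701/256, …
g: a_k = 2, 2, 4, 6, 10, 16, …
Sym-product of L_f,L_g gives L₀ (≤ ord 1).
h=∫h₀ ⇒ L = L₀·Dx.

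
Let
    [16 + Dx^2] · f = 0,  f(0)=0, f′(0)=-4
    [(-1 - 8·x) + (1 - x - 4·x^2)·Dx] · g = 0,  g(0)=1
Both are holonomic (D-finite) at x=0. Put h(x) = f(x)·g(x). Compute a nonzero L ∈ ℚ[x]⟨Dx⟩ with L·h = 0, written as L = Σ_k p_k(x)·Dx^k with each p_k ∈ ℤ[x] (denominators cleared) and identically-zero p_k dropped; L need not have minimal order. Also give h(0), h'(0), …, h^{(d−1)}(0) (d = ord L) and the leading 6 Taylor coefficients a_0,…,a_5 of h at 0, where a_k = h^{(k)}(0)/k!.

f: a_k = 0, -4, 0, 32/3, 0, -128/15, …
g: a_k = 1, 1, 5, 9, 29, 65, …
Sym-product of L_f,L_g gives L₀ (≤ ord 2).
L = (-8 + 16·x + 64·x^2) + (2 + 16·x)·Dx + (-1 + x + 4·x^2)·Dx^2  (order 2).
h: a_k = 0, -4, -4, -28/3, -76/3, -356/5, …
ICs: h(0) = 0, h′(0) = -4.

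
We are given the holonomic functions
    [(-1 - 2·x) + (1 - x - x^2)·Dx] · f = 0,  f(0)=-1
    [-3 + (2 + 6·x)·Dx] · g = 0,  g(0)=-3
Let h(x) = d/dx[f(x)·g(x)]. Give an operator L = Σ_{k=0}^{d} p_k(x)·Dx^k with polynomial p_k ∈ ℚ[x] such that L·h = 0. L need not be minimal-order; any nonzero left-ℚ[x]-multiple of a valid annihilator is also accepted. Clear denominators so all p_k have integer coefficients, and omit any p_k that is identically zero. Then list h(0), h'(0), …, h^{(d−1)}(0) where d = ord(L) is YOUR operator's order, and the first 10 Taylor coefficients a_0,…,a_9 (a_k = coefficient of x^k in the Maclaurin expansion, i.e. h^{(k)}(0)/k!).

f: a_k = -1, -1, -2, -3, -5, -8, -13, -21, -34, -55, …
g: a_k = -3, -9/2, 27/8, -81/16, 1215/128, -5103/256, 45927/1024, -216513/2048, 8444007/32768, -42220035/65536, …
Product ⇒ symmetric product L₀, ord ≤ 1.
h₀' ⇒ L via d/dx closure of L₀.
L = (19 + 186·x + 321·x^2 + 210·x^3 + 135·x^4) + (-10 - 34·x - 6·x^2 + 50·x^3 + 114·x^4 + 54·x^5)·Dx  (order 1).
h: a_k = 15/2, 57/4, 945/16, 2217/32, 72885/256, 90351/512, 2753541/2048, -1186455/4096, 471912669/65536, -1151985165/131072, …
ICs: h(0) = 15/2.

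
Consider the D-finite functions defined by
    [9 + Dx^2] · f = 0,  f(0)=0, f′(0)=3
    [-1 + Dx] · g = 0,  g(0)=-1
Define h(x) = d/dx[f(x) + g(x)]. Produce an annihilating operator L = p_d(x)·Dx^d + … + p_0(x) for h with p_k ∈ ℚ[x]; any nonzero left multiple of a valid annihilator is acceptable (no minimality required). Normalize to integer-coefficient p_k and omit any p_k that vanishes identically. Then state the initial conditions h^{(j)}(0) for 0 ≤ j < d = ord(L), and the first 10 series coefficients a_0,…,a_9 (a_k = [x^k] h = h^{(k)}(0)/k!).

L = 9 - 9·Dx + Dx^2 - Dx^3  (order 3).
h: a_k = 2, -1, -14, -1/6, 121/12, -1/120, -547/180, -1/5040, 9841/20160, -1/362880, …
ICs: h(0) = 2, h′(0) = -1, h′′(0) = -28.

f: a_k = 0, 3, 0, -9/2, 0, 81/40, 0, -243/560, 0, 243/4480, …
g: a_k = -1, -1, -1/2, -1/6, -1/24, -1/120, -1/720, -1/5040, -1/40320, -1/362880, …
L₀ := lclm(L_f,L_g); ord L₀ ≤ 2+1.
Differentiate: ansatz ord ≤ ord L₀ ⇒ L.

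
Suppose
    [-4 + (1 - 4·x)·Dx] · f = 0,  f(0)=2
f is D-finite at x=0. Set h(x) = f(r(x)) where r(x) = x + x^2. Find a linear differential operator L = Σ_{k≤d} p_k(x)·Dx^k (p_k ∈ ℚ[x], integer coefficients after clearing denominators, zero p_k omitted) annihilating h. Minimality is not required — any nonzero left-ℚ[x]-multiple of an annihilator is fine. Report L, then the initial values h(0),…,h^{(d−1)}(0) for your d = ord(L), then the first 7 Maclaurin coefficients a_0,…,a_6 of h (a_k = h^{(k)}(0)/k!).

f: a_k = 2, 8, 32, 128, 512, 2048, 8192, …
h₀=f(r): pull back L_f along r ⇒ L₀.
L = (4 + 8·x) + (-1 + 4·x + 4·x^2)·Dx  (order 1).
h: a_k = 2, 8, 40, 192, 928, 4480, 21632, …
ICs: h(0) = 2.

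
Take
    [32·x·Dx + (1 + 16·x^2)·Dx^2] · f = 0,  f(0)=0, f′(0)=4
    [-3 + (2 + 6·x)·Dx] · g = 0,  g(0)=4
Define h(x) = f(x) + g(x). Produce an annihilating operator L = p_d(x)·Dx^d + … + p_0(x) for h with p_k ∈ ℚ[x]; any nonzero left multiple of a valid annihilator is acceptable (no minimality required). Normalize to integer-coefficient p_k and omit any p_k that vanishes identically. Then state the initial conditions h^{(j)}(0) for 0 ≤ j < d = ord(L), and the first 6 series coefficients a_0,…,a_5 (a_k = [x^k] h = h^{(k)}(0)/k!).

f: a_k = 0, 4, 0, -64/3, 0, 1024/5, …
g: a_k = 4, 6, -9/2, 27/4, -405/32, 1701/64, …
Weyl lclm of L_f,L_g ⇒ L₀ (ord ≤ 3).
L = (-192 - 1440·x + 9216·x^2 + 13824·x^3)·Dx + (-155 - 768·x + 4128·x^2 + 36864·x^3 + 48384·x^4)·Dx^2 + (-6 + 110·x + 576·x^2 + 2624·x^3 + 10752·x^4 + 13824·x^5)·Dx^3  (order 3).
h: a_k = 4, 10, -9/2, -175/12, -405/32, 74041/320, …
ICs: h(0) = 4, h′(0) = 10, h′′(0) = -9.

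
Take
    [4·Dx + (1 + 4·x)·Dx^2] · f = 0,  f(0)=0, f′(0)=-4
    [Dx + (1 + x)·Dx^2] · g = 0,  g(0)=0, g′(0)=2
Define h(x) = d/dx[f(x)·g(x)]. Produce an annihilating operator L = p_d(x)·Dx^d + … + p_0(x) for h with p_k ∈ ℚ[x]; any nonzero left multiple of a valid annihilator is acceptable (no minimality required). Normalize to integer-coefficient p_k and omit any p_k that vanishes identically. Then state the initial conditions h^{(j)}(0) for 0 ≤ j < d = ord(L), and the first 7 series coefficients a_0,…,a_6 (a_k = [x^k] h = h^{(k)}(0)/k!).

L = (136 + 320·x + 256·x^2) + (290 + 1464·x + 2400·x^2 + 1280·x^3)·Dx + (92 + 740·x + 1992·x^2 + 2240·x^3 + 896·x^4)·Dx^2 + (5 + 58·x + 245·x^2 + 464·x^3 + 400·x^4 + 128·x^5)·Dx^3  (order 3).
h: a_k = 0, -16, 60, -640/3, 2350/3, -44408/15, 11396, …
ICs: h(0) = 0, h′(0) = -16, h′′(0) = 120.

f: a_k = 0, -4, 8, -64/3, 64, -1024/5, 2048/3, …
g: a_k = 0, 2, -1, 2/3, -1/2, 2/5, -1/3, …
L₀ := L_f ⊗_s L_g (sym. prod.), ord ≤ 4.
Derive L from L₀ (diff closure).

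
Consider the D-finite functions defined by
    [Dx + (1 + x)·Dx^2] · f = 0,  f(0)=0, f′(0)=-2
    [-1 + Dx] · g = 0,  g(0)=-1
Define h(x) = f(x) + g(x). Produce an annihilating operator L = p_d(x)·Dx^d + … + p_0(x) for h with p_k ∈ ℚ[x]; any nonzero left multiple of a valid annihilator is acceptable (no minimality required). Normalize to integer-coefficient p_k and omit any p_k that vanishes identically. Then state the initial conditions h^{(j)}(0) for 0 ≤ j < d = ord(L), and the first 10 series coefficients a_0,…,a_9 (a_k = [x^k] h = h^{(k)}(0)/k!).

f: a_k = 0, -2, 1, -2/3, 1/2, -2/5, 1/3, -2/7, 1/4, -2/9, …
g: a_k = -1, -1, -1/2, -1/6, -1/24, -1/120, -1/720, -1/5040, -1/40320, -1/362880, …
L₀ := lclm(L_f,L_g); ord L₀ ≤ 2+1.
L = (-3 - x)·Dx + (1 - 2·x - x^2)·Dx^2 + (2 + 3·x + x^2)·Dx^3  (order 3).
h: a_k = -1, -3, 1/2, -5/6, 11/24, -49/120, 239/720, -1441/5040, 10079/40320, -80641/362880, …
ICs: h(0) = -1, h′(0) = -3, h′′(0) = 1.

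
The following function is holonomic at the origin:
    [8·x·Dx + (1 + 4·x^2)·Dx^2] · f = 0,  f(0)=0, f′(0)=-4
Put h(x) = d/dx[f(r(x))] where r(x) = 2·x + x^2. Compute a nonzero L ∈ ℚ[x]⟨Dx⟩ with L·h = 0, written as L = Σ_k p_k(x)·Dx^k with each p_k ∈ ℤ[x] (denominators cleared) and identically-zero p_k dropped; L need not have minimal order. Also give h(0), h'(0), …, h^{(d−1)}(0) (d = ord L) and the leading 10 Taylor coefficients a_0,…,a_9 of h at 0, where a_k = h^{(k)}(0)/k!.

L = (-1 + 32·x + 64·x^2 + 48·x^3 + 12·x^4) + (1 + x + 16·x^2 + 32·x^3 + 20·x^4 + 4·x^5)·Dx  (order 1).
h: a_k = -8, -8, 128, 256, -1888, -6112, 25600, 126976, -304256, -2416768, …
ICs: h(0) = -8.

f: a_k = 0, -4, 0, 16/3, 0, -64/5, 0, 256/7, 0, -1024/9, …
h₀=f(r): pull back L_f along r ⇒ L₀.
Differentiate: ansatz ord ≤ ord L₀ ⇒ L.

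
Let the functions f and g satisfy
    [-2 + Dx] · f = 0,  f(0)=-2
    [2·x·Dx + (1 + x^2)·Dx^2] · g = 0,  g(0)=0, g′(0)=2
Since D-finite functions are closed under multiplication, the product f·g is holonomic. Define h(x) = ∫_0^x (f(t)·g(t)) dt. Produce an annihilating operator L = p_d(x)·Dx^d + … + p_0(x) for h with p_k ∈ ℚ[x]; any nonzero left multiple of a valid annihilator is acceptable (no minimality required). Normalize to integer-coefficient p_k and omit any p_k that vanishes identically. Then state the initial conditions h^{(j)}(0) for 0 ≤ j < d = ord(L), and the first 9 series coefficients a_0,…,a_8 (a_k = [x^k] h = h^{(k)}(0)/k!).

f: a_k = -2, -4, -4, -8/3, -4/3, -8/15, -8/45, -16/315, -4/315, …
g: a_k = 0, 2, 0, -2/3, 0, 2/5, 0, -2/7, 0, …
Sym-product of L_f,L_g gives L₀ (≤ ord 2).
h=∫₀ˣh₀: take L = L₀·Dx.
L = (4 - 4·x + 4·x^2)·Dx + (-4 + 2·x - 4·x^2)·Dx^2 + (1 + x^2)·Dx^3  (order 3).
h: a_k = 0, 0, -2, -8/3, -5/3, -8/15, -2/15, -8/63, -13/210, …
ICs: h(0) = 0, h′(0) = 0, h′′(0) = -4.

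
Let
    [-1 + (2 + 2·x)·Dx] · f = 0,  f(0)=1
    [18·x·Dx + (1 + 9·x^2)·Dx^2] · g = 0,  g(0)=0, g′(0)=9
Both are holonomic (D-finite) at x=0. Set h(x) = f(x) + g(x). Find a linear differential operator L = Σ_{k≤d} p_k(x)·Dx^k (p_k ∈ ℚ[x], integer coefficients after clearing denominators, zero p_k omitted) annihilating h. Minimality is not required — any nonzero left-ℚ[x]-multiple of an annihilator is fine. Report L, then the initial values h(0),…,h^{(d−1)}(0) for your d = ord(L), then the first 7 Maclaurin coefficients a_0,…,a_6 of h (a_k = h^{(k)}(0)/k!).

f: a_k = 1, 1/2, -1/8, 1/16, -5/128, 7/256, -21/1024, …
g: a_k = 0, 9, 0, -27, 0, 729/5, 0, …
h₀=f+g: left-lcm gives L₀, ord ≤ 3.
L = (-36 - 90·x + 972·x^2 + 486·x^3)·Dx + (-75 - 144·x + 1818·x^2 + 3888·x^3 + 1701·x^4)·Dx^2 + (-2 + 70·x + 108·x^2 + 684·x^3 + 1134·x^4 + 486·x^5)·Dx^3  (order 3).
h: a_k = 1, 19/2, -1/8, -431/16, -5/128, 186659/1280, -21/1024, …
ICs: h(0) = 1, h′(0) = 19/2, h′′(0) = -1/4.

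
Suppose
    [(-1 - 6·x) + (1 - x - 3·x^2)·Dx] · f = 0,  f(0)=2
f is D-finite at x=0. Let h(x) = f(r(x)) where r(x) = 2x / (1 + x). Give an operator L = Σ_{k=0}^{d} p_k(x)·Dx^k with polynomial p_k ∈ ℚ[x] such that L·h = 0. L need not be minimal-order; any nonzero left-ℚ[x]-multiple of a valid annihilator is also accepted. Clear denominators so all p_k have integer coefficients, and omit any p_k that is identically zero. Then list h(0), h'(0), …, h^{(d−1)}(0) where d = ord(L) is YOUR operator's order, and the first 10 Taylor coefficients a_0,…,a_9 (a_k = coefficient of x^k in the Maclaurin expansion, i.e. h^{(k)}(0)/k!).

f: a_k = 2, 2, 8, 14, 38, 80, 194, 434, 1016, 2318, …
h₀=f(r): pull back L_f along r ⇒ L₀.
L = (2 + 26·x) + (-1 - x + 13·x^2 + 13·x^3)·Dx  (order 1).
h: a_k = 2, 4, 28, 52, 364, 676, 4732, 8788, 61516, 114244, …
ICs: h(0) = 2.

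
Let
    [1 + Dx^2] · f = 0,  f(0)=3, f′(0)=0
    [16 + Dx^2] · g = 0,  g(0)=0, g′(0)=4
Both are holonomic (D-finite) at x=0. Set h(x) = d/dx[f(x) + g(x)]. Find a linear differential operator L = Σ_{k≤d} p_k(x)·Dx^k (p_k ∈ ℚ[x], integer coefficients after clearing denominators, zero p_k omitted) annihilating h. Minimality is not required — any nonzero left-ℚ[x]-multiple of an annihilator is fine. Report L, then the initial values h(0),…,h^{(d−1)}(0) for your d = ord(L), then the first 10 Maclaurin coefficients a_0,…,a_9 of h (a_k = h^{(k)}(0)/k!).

f: a_k = 3, 0, -3/2, 0, 1/8, 0, -1/240, 0, 1/13440, 0, …
g: a_k = 0, 4, 0, -32/3, 0, 128/15, 0, -1024/315, 0, 2048/2835, …
f+g: L₀ = lclm(L_f,L_g), ord ≤ 2+2.
Derive L from L₀ (diff closure).
L = 16 + 17·Dx^2 + Dx^4  (order 4).
h: a_k = 4, -3, -32, 1/2, 128/3, -1/40, -1024/45, 1/1680, 2048/315, -1/120960, …
ICs: h(0) = 4, h′(0) = -3, h′′(0) = -64, h′′′(0) = 3.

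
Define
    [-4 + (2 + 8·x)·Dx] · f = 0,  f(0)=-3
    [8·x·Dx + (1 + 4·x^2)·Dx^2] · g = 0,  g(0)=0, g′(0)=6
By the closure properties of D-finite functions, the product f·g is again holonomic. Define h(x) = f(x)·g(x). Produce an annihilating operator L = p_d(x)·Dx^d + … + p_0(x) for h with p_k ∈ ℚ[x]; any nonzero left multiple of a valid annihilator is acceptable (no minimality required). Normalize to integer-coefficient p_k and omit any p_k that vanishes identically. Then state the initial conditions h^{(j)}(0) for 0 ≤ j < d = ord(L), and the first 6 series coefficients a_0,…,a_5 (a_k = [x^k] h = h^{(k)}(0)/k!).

f: a_k = -3, -6, 6, -12, 30, -84, …
g: a_k = 0, 6, 0, -8, 0, 96/5, …
f·g: L₀ = L_f ⊗_s L_g, ord ≤ 1·2.
L = (12 - 16·x - 16·x^2) + (-4 - 8·x + 48·x^2 + 64·x^3)·Dx + (1 + 8·x + 20·x^2 + 32·x^3 + 64·x^4)·Dx^2  (order 2).
h: a_k = 0, -18, -36, 60, -24, 372/5, …
ICs: h(0) = 0, h′(0) = -18.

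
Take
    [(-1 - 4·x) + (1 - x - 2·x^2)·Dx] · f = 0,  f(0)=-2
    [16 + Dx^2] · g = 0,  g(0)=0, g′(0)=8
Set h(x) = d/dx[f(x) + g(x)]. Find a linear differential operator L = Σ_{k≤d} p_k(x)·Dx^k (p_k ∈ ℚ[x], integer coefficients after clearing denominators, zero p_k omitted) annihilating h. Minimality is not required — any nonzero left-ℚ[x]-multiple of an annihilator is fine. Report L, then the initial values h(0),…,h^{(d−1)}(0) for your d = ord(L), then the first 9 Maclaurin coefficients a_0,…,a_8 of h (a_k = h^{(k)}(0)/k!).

f: a_k = -2, -2, -6, -10, -22, -42, -86, -170, -342, …
g: a_k = 0, 8, 0, -64/3, 0, 256/15, 0, -2048/315, 0, …
L₀ := lclm(L_f,L_g); ord L₀ ≤ 1+2.
h=h₀': d/dx-closure on L₀ ⇒ L.
L = (2880 + 9600·x + 20736·x^2 + 7680·x^3 + 15360·x^4 + 18432·x^5 + 12288·x^6) + (-368 - 1040·x + 2400·x^2 + 2048·x^3 - 2560·x^4 + 1536·x^5 + 7168·x^6 + 4096·x^7)·Dx + (180 + 600·x + 1296·x^2 + 480·x^3 + 960·x^4 + 1152·x^5 + 768·x^6)·Dx^2 + (-23 - 65·x + 150·x^2 + 128·x^3 - 160·x^4 + 96·x^5 + 448·x^6 + 256·x^7)·Dx^3  (order 3).
h: a_k = 6, -12, -94, -88, -374/3, -516, -55598/45, -2736, -1929374/315, …
ICs: h(0) = 6, h′(0) = -12, h′′(0) = -188.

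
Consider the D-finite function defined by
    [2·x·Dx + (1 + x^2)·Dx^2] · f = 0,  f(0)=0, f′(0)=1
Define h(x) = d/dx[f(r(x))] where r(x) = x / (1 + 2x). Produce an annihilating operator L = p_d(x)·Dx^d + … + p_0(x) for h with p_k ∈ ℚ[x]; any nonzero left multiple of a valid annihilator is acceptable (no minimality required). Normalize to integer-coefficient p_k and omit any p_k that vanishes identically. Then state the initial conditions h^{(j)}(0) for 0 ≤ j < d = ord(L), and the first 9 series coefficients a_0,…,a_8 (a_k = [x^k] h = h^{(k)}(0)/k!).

f: a_k = 0, 1, 0, -1/3, 0, 1/5, 0, -1/7, 0, …
L₀ from L_f via x↦r, Dx↦r'^{-1}Dx.
Derive L from L₀ (diff closure).
L = (4 + 10·x) + (1 + 4·x + 5·x^2)·Dx  (order 1).
h: a_k = 1, -4, 11, -24, 41, -44, -29, 336, -1199, …
ICs: h(0) = 1.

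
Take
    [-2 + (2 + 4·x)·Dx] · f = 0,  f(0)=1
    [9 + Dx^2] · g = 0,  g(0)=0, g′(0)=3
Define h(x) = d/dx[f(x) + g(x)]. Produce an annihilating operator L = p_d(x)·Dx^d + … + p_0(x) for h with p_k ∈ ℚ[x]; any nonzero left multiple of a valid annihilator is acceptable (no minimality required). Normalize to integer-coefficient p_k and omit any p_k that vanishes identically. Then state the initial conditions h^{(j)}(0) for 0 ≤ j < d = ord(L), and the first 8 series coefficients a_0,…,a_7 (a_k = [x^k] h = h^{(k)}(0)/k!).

L = (-18 - 27·x - 27·x^2) + (-9 - 45·x - 81·x^2 - 54·x^3)·Dx + (-2 - 3·x - 3·x^2)·Dx^2 + (-1 - 5·x - 9·x^2 - 6·x^3)·Dx^3  (order 3).
h: a_k = 4, -1, -12, -5/2, 29/2, -63/8, 57/5, -429/16, …
ICs: h(0) = 4, h′(0) = -1, h′′(0) = -24.

f: a_k = 1, 1, -1/2, 1/2, -5/8, 7/8, -21/16, 33/16, …
g: a_k = 0, 3, 0, -9/2, 0, 81/40, 0, -243/560, …
Weyl lclm of L_f,L_g ⇒ L₀ (ord ≤ 3).
h=h₀': d/dx-closure on L₀ ⇒ L.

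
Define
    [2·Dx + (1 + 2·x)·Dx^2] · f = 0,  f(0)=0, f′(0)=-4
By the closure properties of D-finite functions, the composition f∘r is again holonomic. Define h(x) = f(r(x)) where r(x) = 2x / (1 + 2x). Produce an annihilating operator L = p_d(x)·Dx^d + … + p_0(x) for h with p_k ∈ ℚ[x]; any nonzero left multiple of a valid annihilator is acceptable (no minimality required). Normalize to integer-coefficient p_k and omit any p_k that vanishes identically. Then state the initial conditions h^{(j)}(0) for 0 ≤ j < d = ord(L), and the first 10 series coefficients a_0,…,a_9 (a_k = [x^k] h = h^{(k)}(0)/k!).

L = (8 + 24·x)·Dx + (1 + 8·x + 12·x^2)·Dx^2  (order 2).
h: a_k = 0, -8, 32, -416/3, 640, -15488/5, 46592/3, -559616/7, 419840, -20154368/9, …
ICs: h(0) = 0, h′(0) = -8.

f: a_k = 0, -4, 4, -16/3, 8, -64/5, 64/3, -256/7, 64, -1024/9, …
Substitute x→r, Dx→(1/r')Dx; clear ⇒ L₀.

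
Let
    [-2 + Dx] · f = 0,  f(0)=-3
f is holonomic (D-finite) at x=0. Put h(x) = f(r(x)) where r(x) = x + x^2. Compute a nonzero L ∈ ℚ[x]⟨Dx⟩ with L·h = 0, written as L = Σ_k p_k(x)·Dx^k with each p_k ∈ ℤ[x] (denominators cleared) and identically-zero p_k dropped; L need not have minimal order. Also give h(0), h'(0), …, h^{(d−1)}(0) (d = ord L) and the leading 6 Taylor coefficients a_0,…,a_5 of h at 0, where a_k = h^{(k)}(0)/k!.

f: a_k = -3, -6, -6, -4, -2, -4/5, …
h₀=f(r): pull back L_f along r ⇒ L₀.
L = (-2 - 4·x) + Dx  (order 1).
h: a_k = -3, -6, -12, -16, -20, -104/5, …
ICs: h(0) = -3.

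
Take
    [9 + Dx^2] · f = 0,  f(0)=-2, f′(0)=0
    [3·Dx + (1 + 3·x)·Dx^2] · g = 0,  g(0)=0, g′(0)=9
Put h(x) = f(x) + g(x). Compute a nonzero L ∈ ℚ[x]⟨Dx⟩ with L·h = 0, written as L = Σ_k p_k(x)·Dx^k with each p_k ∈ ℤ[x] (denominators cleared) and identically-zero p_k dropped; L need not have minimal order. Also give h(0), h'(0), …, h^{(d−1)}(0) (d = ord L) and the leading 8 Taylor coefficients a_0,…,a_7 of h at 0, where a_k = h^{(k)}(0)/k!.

f: a_k = -2, 0, 9, 0, -27/4, 0, 81/40, 0, …
g: a_k = 0, 9, -27/2, 27, -243/4, 729/5, -729/2, 6561/7, …
L₀ := lclm(L_f,L_g); ord L₀ ≤ 2+2.
L = (63 + 54·x + 81·x^2)·Dx + (9 + 45·x + 81·x^2 + 81·x^3)·Dx^2 + (7 + 6·x + 9·x^2)·Dx^3 + (1 + 5·x + 9·x^2 + 9·x^3)·Dx^4  (order 4).
h: a_k = -2, 9, -9/2, 27, -135/2, 729/5, -14499/40, 6561/7, …
ICs: h(0) = -2, h′(0) = 9, h′′(0) = -9, h′′′(0) = 162.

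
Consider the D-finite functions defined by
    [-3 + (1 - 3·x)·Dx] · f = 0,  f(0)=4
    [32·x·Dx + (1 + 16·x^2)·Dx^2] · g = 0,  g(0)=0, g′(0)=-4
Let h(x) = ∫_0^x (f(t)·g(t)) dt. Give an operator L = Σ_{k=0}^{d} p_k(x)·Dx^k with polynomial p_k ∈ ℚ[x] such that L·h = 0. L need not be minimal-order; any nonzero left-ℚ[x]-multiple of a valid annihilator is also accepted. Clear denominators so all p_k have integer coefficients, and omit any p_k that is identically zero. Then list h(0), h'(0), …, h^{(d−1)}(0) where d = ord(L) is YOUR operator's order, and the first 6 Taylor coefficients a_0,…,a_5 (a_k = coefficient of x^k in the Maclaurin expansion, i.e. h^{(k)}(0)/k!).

f: a_k = 4, 12, 36, 108, 324, 972, …
g: a_k = 0, -4, 0, 64/3, 0, -1024/5, …
L₀ := L_f ⊗_s L_g (sym. prod.), ord ≤ 2.
Integrate: L := L₀·Dx.
L = 96·x·Dx + (6 - 32·x + 192·x^2)·Dx^2 + (-1 + 3·x - 16·x^2 + 48·x^3)·Dx^3  (order 3).
h: a_k = 0, 0, -8, -16, -44/3, -176/5, …
ICs: h(0) = 0, h′(0) = 0, h′′(0) = -16.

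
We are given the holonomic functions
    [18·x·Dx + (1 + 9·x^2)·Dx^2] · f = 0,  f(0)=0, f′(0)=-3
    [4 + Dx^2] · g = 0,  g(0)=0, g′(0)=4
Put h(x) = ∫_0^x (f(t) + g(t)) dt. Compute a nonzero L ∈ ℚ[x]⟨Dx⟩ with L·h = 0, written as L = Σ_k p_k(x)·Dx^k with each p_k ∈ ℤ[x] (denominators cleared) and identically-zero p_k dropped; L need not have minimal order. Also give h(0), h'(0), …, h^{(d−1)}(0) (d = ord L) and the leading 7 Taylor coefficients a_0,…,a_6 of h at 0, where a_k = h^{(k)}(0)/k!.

f: a_k = 0, -3, 0, 9, 0, -243/5, 0, …
g: a_k = 0, 4, 0, -8/3, 0, 8/15, 0, …
L₀ := lclm(L_f,L_g); ord L₀ ≤ 2+2.
Integrate: L := L₀·Dx.
L = (-3744·x + 37584·x^3 + 11664·x^5)·Dx^2 + (-28 + 864·x^2 + 10692·x^4 + 5832·x^6)·Dx^3 + (-936·x + 9396·x^3 + 2916·x^5)·Dx^4 + (-7 + 216·x^2 + 2673·x^4 + 1458·x^6)·Dx^5  (order 5).
h: a_k = 0, 0, 1/2, 0, 19/12, 0, -721/90, …
ICs: h(0) = 0, h′(0) = 0, h′′(0) = 1, h′′′(0) = 0, h′′′′(0) = 38.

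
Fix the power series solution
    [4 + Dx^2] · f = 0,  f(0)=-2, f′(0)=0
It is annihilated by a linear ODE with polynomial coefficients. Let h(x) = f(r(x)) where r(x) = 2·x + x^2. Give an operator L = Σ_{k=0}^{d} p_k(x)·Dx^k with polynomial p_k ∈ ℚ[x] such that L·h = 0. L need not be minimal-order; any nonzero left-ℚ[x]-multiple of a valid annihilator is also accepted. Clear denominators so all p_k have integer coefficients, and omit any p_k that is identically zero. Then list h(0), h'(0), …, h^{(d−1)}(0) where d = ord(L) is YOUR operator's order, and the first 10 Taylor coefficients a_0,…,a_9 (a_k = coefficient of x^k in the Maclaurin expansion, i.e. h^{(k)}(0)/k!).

f: a_k = -2, 0, 4, 0, -4/3, 0, 8/45, 0, -4/315, 0, …
L₀ from L_f via x↦r, Dx↦r'^{-1}Dx.
L = (16 + 48·x + 48·x^2 + 16·x^3) - Dx + (1 + x)·Dx^2  (order 2).
h: a_k = -2, 0, 16, 16, -52/3, -128/3, -928/45, 352/15, 11996/315, 4864/315, …
ICs: h(0) = -2, h′(0) = 0.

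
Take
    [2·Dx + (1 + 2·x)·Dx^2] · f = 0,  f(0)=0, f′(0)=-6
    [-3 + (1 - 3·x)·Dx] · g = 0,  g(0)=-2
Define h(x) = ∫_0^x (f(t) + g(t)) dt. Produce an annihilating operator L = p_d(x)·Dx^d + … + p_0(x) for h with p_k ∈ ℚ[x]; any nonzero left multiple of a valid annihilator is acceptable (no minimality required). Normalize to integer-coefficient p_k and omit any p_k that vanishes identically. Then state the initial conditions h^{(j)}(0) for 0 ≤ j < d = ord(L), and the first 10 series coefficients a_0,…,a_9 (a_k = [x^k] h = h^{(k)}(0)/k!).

L = (-78 - 36·x)·Dx^2 + (-23 - 132·x - 72·x^2)·Dx^3 + (4 - x - 27·x^2 - 18·x^3)·Dx^4  (order 4).
h: a_k = 0, -2, -6, -4, -31/2, -30, -421/5, -1426/7, -15501/28, -4342/3, …
ICs: h(0) = 0, h′(0) = -2, h′′(0) = -12, h′′′(0) = -24.

f: a_k = 0, -6, 6, -8, 12, -96/5, 32, -384/7, 96, -512/3, …
g: a_k = -2, -6, -18, -54, -162, -486, -1458, -4374, -13122, -39366, …
Weyl lclm of L_f,L_g ⇒ L₀ (ord ≤ 3).
h=∫h₀ ⇒ L = L₀·Dx.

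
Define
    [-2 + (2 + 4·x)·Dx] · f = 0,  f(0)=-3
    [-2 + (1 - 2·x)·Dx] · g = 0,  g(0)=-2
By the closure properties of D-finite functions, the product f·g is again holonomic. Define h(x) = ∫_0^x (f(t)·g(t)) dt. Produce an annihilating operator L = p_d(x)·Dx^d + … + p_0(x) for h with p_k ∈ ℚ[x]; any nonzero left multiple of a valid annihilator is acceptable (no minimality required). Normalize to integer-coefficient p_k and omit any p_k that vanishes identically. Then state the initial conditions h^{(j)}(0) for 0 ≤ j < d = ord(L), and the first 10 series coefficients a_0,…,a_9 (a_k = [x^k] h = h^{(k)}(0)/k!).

L = (3 + 2·x)·Dx + (-1 + 4·x^2)·Dx^2  (order 2).
h: a_k = 0, 6, 9, 11, 69/4, 537/20, 365/8, 4317/56, 8733/64, 46147/192, …
ICs: h(0) = 0, h′(0) = 6.

f: a_k = -3, -3, 3/2, -3/2, 15/8, -21/8, 63/16, -99/16, 1287/128, -2145/128, …
g: a_k = -2, -4, -8, -16, -32, -64, -128, -256, -512, -1024, …
Sym-product of L_f,L_g gives L₀ (≤ ord 1).
h=∫₀ˣh₀: take L = L₀·Dx.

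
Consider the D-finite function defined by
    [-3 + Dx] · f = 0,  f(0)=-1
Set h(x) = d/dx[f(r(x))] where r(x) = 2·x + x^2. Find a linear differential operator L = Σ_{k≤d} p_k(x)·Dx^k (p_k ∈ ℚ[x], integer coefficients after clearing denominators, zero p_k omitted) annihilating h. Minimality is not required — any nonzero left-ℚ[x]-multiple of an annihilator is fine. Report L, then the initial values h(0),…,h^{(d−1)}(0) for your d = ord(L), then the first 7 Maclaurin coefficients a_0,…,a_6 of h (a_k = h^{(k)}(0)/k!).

L = (7 + 12·x + 6·x^2) + (-1 - x)·Dx  (order 1).
h: a_k = -6, -42, -162, -450, -999, -9369/5, -15363/5, …
ICs: h(0) = -6.

f: a_k = -1, -3, -9/2, -9/2, -27/8, -81/40, -81/80, …
Substitute x→r, Dx→(1/r')Dx; clear ⇒ L₀.
h=h₀': d/dx-closure on L₀ ⇒ L.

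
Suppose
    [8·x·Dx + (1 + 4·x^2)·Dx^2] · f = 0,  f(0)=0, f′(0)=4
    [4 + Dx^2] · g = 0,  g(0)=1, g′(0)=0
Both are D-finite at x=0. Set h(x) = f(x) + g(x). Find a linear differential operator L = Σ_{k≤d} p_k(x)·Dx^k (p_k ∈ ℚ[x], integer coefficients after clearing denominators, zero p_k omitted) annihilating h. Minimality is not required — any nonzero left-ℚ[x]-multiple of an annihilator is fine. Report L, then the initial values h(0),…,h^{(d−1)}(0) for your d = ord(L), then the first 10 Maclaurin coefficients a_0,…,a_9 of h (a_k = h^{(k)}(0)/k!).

L = (-352·x + 1792·x^3 + 512·x^5)·Dx + (-4 + 112·x^2 + 576·x^4 + 256·x^6)·Dx^2 + (-88·x + 448·x^3 + 128·x^5)·Dx^3 + (-1 + 28·x^2 + 144·x^4 + 64·x^6)·Dx^4  (order 4).
h: a_k = 1, 4, -2, -16/3, 2/3, 64/5, -4/45, -256/7, 2/315, 1024/9, …
ICs: h(0) = 1, h′(0) = 4, h′′(0) = -4, h′′′(0) = -32.

f: a_k = 0, 4, 0, -16/3, 0, 64/5, 0, -256/7, 0, 1024/9, …
g: a_k = 1, 0, -2, 0, 2/3, 0, -4/45, 0, 2/315, 0, …
Sum ⇒ L₀ = lclm(L_f,L_g) in ℚ(x)⟨Dx⟩.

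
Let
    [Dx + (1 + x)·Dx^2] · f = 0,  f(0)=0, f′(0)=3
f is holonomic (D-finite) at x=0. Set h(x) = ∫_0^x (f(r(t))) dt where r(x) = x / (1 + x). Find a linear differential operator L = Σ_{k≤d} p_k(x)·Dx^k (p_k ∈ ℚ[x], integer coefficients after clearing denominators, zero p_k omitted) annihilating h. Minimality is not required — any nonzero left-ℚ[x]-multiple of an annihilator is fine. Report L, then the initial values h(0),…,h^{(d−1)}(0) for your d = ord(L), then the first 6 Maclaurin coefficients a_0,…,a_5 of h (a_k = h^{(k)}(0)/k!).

L = (3 + 4·x)·Dx^2 + (1 + 3·x + 2·x^2)·Dx^3  (order 3).
h: a_k = 0, 0, 3/2, -3/2, 7/4, -9/4, …
ICs: h(0) = 0, h′(0) = 0, h′′(0) = 3.

f: a_k = 0, 3, -3/2, 1, -3/4, 3/5, …
h₀=f(r): pull back L_f along r ⇒ L₀.
h=∫₀ˣh₀: take L = L₀·Dx.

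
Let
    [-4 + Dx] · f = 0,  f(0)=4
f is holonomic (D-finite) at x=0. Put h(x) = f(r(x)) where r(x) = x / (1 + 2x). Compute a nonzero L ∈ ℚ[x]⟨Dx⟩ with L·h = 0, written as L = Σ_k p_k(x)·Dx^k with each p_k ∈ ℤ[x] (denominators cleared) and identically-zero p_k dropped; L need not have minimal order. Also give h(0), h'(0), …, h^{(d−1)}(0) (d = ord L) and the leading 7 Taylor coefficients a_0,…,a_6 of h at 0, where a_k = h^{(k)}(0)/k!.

L = -4 + (1 + 4·x + 4·x^2)·Dx  (order 1).
h: a_k = 4, 16, 0, -64/3, 128/3, -256/5, 1024/45, …
ICs: h(0) = 4.

f: a_k = 4, 16, 32, 128/3, 128/3, 512/15, 1024/45, …
Change of var in L_f (x↦r) gives L₀.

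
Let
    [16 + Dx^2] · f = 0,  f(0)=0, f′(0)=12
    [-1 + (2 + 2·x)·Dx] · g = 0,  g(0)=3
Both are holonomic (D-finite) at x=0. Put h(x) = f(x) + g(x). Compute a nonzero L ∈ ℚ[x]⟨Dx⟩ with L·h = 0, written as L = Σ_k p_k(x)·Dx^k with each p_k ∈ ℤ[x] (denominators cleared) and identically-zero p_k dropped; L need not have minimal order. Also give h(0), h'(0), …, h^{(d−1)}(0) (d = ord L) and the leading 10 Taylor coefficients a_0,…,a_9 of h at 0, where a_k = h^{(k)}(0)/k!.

f: a_k = 0, 12, 0, -32, 0, 128/5, 0, -1024/105, 0, 2048/945, …
g: a_k = 3, 3/2, -3/8, 3/16, -15/128, 21/256, -63/1024, 99/2048, -1287/32768, 2145/65536, …
Sum ⇒ L₀ = lclm(L_f,L_g) in ℚ(x)⟨Dx⟩.
L = (-1072 - 2048·x - 1024·x^2) + (2016 + 6112·x + 6144·x^2 + 2048·x^3)·Dx + (-67 - 128·x - 64·x^2)·Dx^2 + (126 + 382·x + 384·x^2 + 128·x^3)·Dx^3  (order 3).
h: a_k = 3, 27/2, -3/8, -509/16, -15/128, 32873/1280, -63/1024, -2086757/215040, -1287/32768, 136244753/61931520, …
ICs: h(0) = 3, h′(0) = 27/2, h′′(0) = -3/4.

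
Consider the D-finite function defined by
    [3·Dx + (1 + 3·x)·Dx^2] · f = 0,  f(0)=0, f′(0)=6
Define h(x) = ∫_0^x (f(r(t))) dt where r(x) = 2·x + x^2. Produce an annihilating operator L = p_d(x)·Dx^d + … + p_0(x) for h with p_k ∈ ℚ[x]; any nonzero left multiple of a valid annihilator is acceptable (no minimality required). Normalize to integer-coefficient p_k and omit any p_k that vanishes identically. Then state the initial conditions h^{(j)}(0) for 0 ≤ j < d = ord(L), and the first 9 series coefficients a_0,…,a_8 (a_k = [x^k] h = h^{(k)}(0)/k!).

f: a_k = 0, 6, -9, 18, -81/2, 486/5, -243, 4374/7, -6561/4, …
h₀=f(r): pull back L_f along r ⇒ L₀.
h=∫₀ˣh₀: take L = L₀·Dx.
L = (5 + 6·x + 3·x^2)·Dx^2 + (1 + 7·x + 9·x^2 + 3·x^3)·Dx^3  (order 3).
h: a_k = 0, 0, 6, -10, 27, -441/5, 1602/5, -8730/7, 71361/14, …
ICs: h(0) = 0, h′(0) = 0, h′′(0) = 12.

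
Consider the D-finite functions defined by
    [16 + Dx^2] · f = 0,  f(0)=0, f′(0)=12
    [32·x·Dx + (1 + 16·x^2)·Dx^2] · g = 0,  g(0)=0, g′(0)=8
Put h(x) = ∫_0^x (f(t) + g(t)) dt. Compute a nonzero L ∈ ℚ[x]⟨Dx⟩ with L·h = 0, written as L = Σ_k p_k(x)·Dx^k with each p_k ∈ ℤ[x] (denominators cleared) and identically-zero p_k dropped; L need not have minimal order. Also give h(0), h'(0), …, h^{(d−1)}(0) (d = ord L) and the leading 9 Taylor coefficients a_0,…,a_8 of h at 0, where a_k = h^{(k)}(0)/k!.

L = (-5632·x + 114688·x^3 + 131072·x^5)·Dx^2 + (-16 + 1792·x^2 + 36864·x^4 + 65536·x^6)·Dx^3 + (-352·x + 7168·x^3 + 8192·x^5)·Dx^4 + (-1 + 112·x^2 + 2304·x^4 + 4096·x^6)·Dx^5  (order 5).
h: a_k = 0, 0, 10, 0, -56/3, 0, 1088/15, 0, -61568/105, …
ICs: h(0) = 0, h′(0) = 0, h′′(0) = 20, h′′′(0) = 0, h′′′′(0) = -448.

f: a_k = 0, 12, 0, -32, 0, 128/5, 0, -1024/105, 0, …
g: a_k = 0, 8, 0, -128/3, 0, 2048/5, 0, -32768/7, 0, …
Sum ⇒ L₀ = lclm(L_f,L_g) in ℚ(x)⟨Dx⟩.
h=∫₀ˣh₀: take L = L₀·Dx.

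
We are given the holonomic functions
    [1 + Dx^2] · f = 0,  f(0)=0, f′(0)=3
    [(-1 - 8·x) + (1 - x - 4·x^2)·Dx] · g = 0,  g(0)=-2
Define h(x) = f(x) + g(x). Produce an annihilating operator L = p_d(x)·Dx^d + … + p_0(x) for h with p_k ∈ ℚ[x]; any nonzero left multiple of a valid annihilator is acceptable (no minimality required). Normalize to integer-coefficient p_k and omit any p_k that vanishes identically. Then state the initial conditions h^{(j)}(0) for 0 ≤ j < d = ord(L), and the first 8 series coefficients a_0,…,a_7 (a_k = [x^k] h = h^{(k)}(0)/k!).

L = (-55 - 486·x - 553·x^2 - 1488·x^3 - 80·x^4 - 128·x^5) + (11 + 11·x + 23·x^2 - 169·x^3 - 348·x^4 - 48·x^5 - 64·x^6)·Dx + (-55 - 486·x - 553·x^2 - 1488·x^3 - 80·x^4 - 128·x^5)·Dx^2 + (11 + 11·x + 23·x^2 - 169·x^3 - 348·x^4 - 48·x^5 - 64·x^6)·Dx^3  (order 3).
h: a_k = -2, 1, -10, -37/2, -58, -5199/40, -362, -1481761/1680, …
ICs: h(0) = -2, h′(0) = 1, h′′(0) = -20.

f: a_k = 0, 3, 0, -1/2, 0, 1/40, 0, -1/1680, …
g: a_k = -2, -2, -10, -18, -58, -130, -362, -882, …
L₀ := lclm(L_f,L_g); ord L₀ ≤ 2+1.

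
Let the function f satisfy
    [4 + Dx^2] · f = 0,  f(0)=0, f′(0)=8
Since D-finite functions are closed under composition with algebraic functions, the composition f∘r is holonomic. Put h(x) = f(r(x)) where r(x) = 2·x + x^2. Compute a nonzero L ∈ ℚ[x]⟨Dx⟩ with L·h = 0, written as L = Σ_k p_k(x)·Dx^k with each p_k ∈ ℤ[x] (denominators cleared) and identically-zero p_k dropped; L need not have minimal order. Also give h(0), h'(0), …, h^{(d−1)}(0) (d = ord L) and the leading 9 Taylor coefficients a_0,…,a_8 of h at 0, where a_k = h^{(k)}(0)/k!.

f: a_k = 0, 8, 0, -16/3, 0, 16/15, 0, -32/315, 0, …
Substitute x→r, Dx→(1/r')Dx; clear ⇒ L₀.
L = (16 + 48·x + 48·x^2 + 16·x^3) - Dx + (1 + x)·Dx^2  (order 2).
h: a_k = 0, 16, 8, -128/3, -64, 32/15, 80, 22784/315, -128/45, …
ICs: h(0) = 0, h′(0) = 16.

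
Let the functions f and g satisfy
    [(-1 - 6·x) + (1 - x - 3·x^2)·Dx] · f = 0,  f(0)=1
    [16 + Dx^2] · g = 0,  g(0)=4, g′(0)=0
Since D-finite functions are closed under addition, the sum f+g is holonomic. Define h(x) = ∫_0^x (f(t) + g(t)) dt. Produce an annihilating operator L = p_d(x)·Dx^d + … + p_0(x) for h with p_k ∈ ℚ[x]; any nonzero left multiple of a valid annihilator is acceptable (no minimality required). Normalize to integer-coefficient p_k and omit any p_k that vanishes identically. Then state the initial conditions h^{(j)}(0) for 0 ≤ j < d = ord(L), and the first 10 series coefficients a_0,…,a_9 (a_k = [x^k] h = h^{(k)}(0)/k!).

f: a_k = 1, 1, 4, 7, 19, 40, 97, 217, 508, 1159, …
g: a_k = 4, 0, -32, 0, 128/3, 0, -1024/45, 0, 2048/315, 0, …
Weyl lclm of L_f,L_g ⇒ L₀ (ord ≤ 3).
h=∫₀ˣh₀: take L = L₀·Dx.
L = (464 + 2816·x + 416·x^2 + 2112·x^3 + 5760·x^4 + 6912·x^5)·Dx + (-192 + 304·x + 672·x^2 - 1312·x^3 - 1008·x^4 + 3456·x^5 + 3456·x^6)·Dx^2 + (29 + 176·x + 26·x^2 + 132·x^3 + 360·x^4 + 432·x^5)·Dx^3 + (-12 + 19·x + 42·x^2 - 82·x^3 - 63·x^4 + 216·x^5 + 216·x^6)·Dx^4  (order 4).
h: a_k = 0, 5, 1/2, -28/3, 7/4, 37/3, 20/3, 3341/315, 217/8, 162068/2835, …
ICs: h(0) = 0, h′(0) = 5, h′′(0) = 1, h′′′(0) = -56.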